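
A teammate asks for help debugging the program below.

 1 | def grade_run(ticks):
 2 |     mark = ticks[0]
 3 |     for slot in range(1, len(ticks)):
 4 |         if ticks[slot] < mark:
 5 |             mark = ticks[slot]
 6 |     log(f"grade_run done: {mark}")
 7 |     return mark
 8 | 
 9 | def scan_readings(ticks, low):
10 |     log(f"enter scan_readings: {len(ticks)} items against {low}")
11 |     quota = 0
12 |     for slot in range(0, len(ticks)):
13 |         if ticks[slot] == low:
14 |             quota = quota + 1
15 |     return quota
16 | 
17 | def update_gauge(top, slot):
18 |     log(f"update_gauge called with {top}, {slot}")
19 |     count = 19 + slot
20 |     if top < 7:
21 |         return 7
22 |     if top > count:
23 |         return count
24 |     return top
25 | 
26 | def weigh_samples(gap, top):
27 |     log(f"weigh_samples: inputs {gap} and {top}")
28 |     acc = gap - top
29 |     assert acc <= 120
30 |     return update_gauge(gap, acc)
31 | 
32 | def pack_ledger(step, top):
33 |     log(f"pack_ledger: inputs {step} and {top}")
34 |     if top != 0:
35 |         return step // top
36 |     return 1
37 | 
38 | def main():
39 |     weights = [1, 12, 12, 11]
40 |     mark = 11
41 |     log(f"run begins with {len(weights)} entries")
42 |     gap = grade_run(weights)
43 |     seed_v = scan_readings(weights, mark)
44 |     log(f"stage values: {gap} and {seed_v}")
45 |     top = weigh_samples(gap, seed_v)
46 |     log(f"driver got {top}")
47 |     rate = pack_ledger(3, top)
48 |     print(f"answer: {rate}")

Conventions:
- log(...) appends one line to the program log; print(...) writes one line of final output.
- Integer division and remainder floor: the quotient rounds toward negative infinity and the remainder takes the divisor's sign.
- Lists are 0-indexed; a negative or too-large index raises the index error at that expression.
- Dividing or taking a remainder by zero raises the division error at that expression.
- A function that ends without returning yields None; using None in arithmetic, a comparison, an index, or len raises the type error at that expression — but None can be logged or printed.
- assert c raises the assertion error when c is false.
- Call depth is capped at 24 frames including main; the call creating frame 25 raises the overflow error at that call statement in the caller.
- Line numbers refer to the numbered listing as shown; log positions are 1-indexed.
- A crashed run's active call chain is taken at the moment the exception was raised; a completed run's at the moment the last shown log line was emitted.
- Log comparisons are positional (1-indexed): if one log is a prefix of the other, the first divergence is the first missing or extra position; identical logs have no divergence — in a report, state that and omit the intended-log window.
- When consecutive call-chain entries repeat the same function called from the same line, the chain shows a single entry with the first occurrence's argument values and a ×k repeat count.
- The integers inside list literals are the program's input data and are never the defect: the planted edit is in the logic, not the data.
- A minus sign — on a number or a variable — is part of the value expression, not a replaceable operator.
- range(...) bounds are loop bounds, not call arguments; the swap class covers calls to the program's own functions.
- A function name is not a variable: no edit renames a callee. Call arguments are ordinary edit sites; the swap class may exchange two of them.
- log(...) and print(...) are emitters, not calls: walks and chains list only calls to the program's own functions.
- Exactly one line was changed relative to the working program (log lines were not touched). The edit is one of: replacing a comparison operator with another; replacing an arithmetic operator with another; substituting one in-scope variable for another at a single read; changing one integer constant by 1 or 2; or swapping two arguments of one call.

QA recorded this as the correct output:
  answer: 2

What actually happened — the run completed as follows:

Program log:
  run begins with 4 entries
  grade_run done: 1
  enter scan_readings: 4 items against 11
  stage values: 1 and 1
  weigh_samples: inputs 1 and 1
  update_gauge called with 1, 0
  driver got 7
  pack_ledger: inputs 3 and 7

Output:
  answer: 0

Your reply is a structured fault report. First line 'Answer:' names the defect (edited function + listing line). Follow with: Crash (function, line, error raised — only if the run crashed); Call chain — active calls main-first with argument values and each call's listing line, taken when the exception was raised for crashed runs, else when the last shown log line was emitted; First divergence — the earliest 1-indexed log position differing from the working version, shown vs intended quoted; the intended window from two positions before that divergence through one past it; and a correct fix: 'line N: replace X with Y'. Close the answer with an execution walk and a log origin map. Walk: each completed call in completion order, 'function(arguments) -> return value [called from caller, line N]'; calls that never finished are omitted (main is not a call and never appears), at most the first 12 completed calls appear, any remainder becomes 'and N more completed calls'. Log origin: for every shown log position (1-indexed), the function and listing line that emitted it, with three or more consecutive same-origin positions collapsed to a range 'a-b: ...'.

Answer: the defect is in main at line 47.
The tell: The earliest visible damage is log position 8 — 'pack_ledger: inputs 3 and 7' rather than the intended 'pack_ledger: inputs 7 and 3'.
Call chain: main -> pack_ledger(3, 7) (called at line 47).
First divergence: position 8 — the shown line 'pack_ledger: inputs 3 and 7' should read 'pack_ledger: inputs 7 and 3'.
Intended log window:
  6: update_gauge called with 1, 0
  7: driver got 7
  8: pack_ledger: inputs 7 and 3
Execution walk:
  grade_run([1, 12, 12, 11]) -> 1  [called from main, line 42]
  scan_readings([1, 12, 12, 11], 11) -> 1  [called from main, line 43]
  update_gauge(1, 0) -> 7  [called from weigh_samples, line 30]
  weigh_samples(1, 1) -> 7  [called from main, line 45]
  pack_ledger(3, 7) -> 0  [called from main, line 47]
Log line origins:
  1: logged in main at line 41
  2: logged in grade_run at line 6
  3: logged in scan_readings at line 10
  4: logged in main at line 44
  5: logged in weigh_samples at line 27
  6: logged in update_gauge at line 18
  7: logged in main at line 46
  8: logged in pack_ledger at line 33
A correct fix: line 47: replace `pack_ledger(3, top)` with `pack_ledger(top, 3)`.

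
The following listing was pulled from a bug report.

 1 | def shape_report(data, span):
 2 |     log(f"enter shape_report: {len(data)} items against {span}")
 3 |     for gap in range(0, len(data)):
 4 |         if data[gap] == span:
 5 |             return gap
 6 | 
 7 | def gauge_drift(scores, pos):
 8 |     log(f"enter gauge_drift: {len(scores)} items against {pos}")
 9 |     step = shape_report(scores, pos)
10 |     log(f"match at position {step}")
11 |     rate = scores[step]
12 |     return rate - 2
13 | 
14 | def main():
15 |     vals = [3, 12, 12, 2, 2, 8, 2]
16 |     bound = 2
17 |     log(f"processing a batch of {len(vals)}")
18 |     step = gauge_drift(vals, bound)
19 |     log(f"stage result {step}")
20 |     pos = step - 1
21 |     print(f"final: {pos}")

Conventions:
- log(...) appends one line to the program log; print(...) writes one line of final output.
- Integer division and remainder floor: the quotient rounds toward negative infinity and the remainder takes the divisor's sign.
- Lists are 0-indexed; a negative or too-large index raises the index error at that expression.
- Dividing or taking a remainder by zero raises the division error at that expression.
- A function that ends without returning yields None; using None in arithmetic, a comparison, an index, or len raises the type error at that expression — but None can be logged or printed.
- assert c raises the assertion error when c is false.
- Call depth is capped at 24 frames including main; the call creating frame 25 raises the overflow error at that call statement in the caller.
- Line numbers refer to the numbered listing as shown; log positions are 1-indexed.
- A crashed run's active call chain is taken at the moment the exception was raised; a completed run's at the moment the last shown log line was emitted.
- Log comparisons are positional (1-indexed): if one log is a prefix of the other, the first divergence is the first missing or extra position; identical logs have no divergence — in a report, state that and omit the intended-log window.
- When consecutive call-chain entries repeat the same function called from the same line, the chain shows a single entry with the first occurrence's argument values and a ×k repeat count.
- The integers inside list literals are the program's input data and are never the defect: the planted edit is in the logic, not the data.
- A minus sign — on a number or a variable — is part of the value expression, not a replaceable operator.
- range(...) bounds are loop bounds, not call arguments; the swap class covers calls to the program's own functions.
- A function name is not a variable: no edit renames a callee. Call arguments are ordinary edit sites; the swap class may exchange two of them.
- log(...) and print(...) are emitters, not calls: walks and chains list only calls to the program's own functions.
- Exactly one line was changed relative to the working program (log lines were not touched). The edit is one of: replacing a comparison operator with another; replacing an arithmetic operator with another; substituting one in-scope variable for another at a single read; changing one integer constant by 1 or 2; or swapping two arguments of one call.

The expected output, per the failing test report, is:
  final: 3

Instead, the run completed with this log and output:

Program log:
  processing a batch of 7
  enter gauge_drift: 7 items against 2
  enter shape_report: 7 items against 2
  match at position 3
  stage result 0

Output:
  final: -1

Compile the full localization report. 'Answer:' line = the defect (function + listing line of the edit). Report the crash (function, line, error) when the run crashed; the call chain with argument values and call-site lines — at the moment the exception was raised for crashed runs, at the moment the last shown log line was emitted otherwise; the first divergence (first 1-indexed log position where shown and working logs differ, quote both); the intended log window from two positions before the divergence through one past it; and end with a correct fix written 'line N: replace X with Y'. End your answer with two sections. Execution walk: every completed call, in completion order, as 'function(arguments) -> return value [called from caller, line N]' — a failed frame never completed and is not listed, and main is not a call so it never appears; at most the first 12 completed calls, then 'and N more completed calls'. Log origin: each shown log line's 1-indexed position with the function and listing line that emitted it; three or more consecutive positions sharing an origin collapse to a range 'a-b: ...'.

Answer: the defect is in gauge_drift at line 12.
The tell: Position 5 is the first bad log line: 'stage result 0' should read 'stage result 4'.
Call chain: main.
First divergence: at position 5 the run shows 'stage result 0' where the working version logs 'stage result 4'.
Intended log window:
  3: enter shape_report: 7 items against 2
  4: match at position 3
  5: stage result 4
Execution walk:
  shape_report([3, 12, 12, 2, 2, 8, 2], 2) -> 3  [called from gauge_drift, line 9]
  gauge_drift([3, 12, 12, 2, 2, 8, 2], 2) -> 0  [called from main, line 18]
Origin of each log line:
  1: logged in main at line 17
  2: logged in gauge_drift at line 8
  3: logged in shape_report at line 2
  4: logged in gauge_drift at line 10
  5: logged in main at line 19
A correct fix: line 12: replace `-` with `*`.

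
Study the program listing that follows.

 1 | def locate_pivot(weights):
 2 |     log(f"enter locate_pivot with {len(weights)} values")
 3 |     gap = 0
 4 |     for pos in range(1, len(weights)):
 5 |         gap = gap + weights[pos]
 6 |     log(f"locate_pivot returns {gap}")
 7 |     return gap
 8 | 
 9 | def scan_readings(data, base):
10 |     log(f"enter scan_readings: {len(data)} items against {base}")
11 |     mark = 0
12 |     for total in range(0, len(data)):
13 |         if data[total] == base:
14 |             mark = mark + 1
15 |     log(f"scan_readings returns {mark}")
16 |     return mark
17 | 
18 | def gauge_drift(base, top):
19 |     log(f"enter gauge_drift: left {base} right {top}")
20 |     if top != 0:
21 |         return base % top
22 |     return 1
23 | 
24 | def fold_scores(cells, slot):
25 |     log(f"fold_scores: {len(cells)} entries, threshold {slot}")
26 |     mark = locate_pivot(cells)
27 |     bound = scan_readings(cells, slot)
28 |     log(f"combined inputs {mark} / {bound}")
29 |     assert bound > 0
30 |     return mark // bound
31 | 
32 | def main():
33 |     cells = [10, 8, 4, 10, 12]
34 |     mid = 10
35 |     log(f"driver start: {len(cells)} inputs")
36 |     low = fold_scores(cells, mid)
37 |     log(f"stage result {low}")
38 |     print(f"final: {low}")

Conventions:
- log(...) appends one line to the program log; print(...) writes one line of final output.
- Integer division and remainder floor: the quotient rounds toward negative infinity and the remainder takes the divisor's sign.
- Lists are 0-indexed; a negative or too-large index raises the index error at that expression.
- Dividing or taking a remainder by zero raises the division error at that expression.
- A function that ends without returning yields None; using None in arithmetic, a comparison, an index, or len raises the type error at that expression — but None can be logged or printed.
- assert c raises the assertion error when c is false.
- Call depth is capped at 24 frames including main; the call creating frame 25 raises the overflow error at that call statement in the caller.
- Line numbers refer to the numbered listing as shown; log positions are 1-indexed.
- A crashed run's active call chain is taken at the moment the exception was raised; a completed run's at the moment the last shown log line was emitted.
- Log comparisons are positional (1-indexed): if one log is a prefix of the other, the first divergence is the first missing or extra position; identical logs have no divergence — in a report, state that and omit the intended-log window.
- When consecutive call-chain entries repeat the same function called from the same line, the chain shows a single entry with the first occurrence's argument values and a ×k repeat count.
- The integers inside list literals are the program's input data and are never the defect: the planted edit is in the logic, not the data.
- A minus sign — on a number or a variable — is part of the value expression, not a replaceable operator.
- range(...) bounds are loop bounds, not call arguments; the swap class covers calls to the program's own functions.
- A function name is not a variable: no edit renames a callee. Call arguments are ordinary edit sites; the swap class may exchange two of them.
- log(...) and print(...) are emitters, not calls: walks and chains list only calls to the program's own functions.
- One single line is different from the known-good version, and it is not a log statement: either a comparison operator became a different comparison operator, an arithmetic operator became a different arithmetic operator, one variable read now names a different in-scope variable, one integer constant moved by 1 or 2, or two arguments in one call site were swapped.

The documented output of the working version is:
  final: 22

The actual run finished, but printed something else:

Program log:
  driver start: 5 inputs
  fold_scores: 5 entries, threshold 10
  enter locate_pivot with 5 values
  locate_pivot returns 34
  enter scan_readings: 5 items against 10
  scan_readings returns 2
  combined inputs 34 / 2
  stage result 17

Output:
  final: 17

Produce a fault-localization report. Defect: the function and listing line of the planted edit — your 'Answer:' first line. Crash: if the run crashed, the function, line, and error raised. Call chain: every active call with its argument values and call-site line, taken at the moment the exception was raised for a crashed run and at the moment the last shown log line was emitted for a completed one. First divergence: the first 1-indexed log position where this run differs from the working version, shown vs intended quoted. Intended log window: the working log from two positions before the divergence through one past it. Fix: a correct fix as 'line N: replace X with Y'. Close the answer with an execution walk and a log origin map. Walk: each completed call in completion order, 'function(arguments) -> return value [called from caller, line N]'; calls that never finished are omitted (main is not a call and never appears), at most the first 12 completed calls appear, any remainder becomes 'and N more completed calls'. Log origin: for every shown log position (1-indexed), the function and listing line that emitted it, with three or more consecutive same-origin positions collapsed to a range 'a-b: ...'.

Answer: the defect is in locate_pivot at line 4.
Key fact: The log first diverges at position 4: the faulty run prints 'locate_pivot returns 34' where the working version prints 'locate_pivot returns 44'.
Call chain: main.
First divergence: at position 4 the run shows 'locate_pivot returns 34' where the working version logs 'locate_pivot returns 44'.
Intended log window:
  2: fold_scores: 5 entries, threshold 10
  3: enter locate_pivot with 5 values
  4: locate_pivot returns 44
  5: enter scan_readings: 5 items against 10
Execution walk:
  locate_pivot([10, 8, 4, 10, 12]) -> 34  [called from fold_scores, line 26]
  scan_readings([10, 8, 4, 10, 12], 10) -> 2  [called from fold_scores, line 27]
  fold_scores([10, 8, 4, 10, 12], 10) -> 17  [called from main, line 36]
Log origin:
  1: logged in main at line 35
  2: logged in fold_scores at line 25
  3: logged in locate_pivot at line 2
  4: logged in locate_pivot at line 6
  5: logged in scan_readings at line 10
  6: logged in scan_readings at line 15
  7: logged in fold_scores at line 28
  8: logged in main at line 37
A correct fix: line 4: replace `1` with `0`.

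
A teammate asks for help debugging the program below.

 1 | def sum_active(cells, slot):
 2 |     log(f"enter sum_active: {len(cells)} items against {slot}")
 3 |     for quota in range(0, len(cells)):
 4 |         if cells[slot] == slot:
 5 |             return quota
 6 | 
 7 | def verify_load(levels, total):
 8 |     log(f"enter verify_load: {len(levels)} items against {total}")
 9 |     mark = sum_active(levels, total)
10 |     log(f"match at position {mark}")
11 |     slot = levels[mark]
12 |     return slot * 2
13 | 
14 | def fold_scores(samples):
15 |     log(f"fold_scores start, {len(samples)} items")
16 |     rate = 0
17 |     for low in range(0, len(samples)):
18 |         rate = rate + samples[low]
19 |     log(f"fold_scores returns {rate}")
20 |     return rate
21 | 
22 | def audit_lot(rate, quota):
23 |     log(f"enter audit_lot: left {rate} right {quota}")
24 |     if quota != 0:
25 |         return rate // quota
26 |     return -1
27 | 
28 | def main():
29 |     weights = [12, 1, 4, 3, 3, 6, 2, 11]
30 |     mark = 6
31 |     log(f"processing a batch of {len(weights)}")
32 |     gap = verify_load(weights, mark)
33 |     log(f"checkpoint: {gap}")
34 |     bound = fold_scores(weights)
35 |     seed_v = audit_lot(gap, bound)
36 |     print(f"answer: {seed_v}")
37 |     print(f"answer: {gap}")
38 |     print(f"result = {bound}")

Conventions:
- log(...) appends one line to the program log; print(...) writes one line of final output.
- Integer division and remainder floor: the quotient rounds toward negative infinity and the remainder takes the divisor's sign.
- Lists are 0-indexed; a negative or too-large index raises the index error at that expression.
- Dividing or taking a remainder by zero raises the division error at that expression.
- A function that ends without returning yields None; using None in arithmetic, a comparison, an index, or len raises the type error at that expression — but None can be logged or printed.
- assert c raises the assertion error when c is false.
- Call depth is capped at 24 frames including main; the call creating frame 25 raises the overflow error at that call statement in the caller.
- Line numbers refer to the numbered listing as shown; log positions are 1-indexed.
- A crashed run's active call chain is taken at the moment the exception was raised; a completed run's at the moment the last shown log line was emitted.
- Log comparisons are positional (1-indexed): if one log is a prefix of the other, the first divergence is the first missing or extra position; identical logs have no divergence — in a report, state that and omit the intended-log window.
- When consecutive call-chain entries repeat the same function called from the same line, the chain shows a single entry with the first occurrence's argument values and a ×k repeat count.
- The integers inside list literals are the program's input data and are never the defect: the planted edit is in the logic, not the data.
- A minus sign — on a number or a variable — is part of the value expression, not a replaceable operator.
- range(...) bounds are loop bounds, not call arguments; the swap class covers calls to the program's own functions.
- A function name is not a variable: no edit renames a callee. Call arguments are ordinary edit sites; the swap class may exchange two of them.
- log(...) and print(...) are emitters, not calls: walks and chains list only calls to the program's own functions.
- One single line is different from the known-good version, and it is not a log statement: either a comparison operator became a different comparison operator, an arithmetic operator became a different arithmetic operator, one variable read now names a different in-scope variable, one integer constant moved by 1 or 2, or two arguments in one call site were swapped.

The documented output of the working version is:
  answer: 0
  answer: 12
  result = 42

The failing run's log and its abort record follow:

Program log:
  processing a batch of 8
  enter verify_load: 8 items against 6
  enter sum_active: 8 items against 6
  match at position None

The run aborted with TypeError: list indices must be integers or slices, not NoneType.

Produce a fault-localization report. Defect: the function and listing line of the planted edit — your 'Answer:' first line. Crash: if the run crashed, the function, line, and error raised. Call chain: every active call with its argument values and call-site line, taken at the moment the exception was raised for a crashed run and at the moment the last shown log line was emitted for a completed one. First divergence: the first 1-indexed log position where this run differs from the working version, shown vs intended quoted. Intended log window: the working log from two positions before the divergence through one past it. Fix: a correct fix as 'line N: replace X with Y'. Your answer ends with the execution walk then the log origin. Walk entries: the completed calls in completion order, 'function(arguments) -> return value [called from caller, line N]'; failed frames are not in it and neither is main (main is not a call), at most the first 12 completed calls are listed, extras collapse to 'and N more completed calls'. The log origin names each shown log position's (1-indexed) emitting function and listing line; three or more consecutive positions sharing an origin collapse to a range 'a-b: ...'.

Answer: the defect is in sum_active at line 4.
Key fact: The log first diverges at position 4: the faulty run prints 'match at position None' where the working version prints 'match at position 5'.
Crash: verify_load, line 11, TypeError.
Call chain: main -> verify_load([12, 1, 4, 3, 3, 6, 2, 11], 6) (called at line 32).
First divergence: position 4 — shown 'match at position None', intended 'match at position 5'.
Intended log window:
  2: enter verify_load: 8 items against 6
  3: enter sum_active: 8 items against 6
  4: match at position 5
  5: checkpoint: 12
Execution walk:
  sum_active([12, 1, 4, 3, 3, 6, 2, 11], 6) -> None  [called from verify_load, line 9]
Log origins:
  1: from main, line 31
  2: from verify_load, line 8
  3: from sum_active, line 2
  4: from verify_load, line 10
A correct fix: line 4: replace `cells[slot]` with `cells[quota]`.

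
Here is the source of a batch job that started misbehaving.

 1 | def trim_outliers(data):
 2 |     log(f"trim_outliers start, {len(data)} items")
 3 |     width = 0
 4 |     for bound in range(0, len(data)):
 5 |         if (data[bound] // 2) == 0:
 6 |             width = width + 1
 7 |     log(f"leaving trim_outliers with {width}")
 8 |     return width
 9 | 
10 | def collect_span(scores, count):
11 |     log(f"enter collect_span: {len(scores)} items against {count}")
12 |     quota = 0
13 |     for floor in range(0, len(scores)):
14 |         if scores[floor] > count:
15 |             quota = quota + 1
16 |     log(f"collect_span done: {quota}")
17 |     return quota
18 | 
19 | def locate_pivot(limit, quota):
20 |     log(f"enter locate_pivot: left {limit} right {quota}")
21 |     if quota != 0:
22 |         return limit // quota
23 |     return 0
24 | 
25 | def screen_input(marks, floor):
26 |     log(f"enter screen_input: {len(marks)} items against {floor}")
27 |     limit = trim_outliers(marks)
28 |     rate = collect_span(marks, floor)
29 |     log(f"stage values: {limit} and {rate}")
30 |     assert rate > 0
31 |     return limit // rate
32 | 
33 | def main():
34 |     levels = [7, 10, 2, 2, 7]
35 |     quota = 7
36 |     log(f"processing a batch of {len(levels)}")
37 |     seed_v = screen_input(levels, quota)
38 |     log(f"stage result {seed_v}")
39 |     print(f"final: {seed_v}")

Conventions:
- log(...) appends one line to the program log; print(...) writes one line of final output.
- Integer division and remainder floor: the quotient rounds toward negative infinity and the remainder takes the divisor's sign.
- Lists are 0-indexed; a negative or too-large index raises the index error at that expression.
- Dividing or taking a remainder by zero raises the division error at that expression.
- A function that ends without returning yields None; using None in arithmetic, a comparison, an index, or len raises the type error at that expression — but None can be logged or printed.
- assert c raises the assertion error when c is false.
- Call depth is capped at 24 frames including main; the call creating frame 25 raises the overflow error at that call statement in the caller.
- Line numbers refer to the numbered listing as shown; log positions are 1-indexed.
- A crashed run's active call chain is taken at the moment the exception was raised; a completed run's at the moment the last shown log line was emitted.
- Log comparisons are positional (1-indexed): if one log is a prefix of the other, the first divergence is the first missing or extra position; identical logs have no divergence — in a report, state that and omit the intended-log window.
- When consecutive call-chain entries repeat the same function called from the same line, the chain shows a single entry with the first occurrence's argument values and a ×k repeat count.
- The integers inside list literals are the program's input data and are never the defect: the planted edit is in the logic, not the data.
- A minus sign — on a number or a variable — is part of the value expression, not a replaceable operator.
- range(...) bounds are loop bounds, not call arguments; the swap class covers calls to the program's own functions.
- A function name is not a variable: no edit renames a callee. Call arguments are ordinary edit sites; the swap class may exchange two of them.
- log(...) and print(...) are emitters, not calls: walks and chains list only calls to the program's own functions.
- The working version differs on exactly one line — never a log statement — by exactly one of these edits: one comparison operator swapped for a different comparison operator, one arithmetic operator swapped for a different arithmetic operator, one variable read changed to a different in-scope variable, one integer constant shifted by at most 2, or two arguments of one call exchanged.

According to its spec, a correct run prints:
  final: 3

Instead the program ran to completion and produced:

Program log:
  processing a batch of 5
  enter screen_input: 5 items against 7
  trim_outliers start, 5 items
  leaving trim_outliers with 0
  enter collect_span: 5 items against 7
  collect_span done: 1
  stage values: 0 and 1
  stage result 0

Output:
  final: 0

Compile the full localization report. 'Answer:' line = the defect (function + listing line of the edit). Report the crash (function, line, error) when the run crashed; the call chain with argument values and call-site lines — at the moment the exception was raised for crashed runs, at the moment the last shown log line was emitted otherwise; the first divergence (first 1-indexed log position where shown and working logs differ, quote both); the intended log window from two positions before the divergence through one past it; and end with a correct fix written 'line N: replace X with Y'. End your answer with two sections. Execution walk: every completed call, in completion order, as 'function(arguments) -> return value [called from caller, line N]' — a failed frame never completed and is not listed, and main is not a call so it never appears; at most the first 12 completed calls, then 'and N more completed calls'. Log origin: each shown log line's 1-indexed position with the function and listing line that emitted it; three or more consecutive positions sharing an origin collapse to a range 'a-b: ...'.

Answer: the defect is in trim_outliers at line 5.
Core observation: Position 4 is the first bad log line: 'leaving trim_outliers with 0' should read 'leaving trim_outliers with 3'.
Call chain: main.
First divergence: position 4 — the shown line 'leaving trim_outliers with 0' should read 'leaving trim_outliers with 3'.
Intended log window:
  2: enter screen_input: 5 items against 7
  3: trim_outliers start, 5 items
  4: leaving trim_outliers with 3
  5: enter collect_span: 5 items against 7
Execution walk:
  trim_outliers([7, 10, 2, 2, 7]) -> 0  [called from screen_input, line 27]
  collect_span([7, 10, 2, 2, 7], 7) -> 1  [called from screen_input, line 28]
  screen_input([7, 10, 2, 2, 7], 7) -> 0  [called from main, line 37]
Log origins:
  1: emitted by main (line 36)
  2: emitted by screen_input (line 26)
  3: emitted by trim_outliers (line 2)
  4: emitted by trim_outliers (line 7)
  5: emitted by collect_span (line 11)
  6: emitted by collect_span (line 16)
  7: emitted by screen_input (line 29)
  8: emitted by main (line 38)
A correct fix: line 5: replace `//` with `%`.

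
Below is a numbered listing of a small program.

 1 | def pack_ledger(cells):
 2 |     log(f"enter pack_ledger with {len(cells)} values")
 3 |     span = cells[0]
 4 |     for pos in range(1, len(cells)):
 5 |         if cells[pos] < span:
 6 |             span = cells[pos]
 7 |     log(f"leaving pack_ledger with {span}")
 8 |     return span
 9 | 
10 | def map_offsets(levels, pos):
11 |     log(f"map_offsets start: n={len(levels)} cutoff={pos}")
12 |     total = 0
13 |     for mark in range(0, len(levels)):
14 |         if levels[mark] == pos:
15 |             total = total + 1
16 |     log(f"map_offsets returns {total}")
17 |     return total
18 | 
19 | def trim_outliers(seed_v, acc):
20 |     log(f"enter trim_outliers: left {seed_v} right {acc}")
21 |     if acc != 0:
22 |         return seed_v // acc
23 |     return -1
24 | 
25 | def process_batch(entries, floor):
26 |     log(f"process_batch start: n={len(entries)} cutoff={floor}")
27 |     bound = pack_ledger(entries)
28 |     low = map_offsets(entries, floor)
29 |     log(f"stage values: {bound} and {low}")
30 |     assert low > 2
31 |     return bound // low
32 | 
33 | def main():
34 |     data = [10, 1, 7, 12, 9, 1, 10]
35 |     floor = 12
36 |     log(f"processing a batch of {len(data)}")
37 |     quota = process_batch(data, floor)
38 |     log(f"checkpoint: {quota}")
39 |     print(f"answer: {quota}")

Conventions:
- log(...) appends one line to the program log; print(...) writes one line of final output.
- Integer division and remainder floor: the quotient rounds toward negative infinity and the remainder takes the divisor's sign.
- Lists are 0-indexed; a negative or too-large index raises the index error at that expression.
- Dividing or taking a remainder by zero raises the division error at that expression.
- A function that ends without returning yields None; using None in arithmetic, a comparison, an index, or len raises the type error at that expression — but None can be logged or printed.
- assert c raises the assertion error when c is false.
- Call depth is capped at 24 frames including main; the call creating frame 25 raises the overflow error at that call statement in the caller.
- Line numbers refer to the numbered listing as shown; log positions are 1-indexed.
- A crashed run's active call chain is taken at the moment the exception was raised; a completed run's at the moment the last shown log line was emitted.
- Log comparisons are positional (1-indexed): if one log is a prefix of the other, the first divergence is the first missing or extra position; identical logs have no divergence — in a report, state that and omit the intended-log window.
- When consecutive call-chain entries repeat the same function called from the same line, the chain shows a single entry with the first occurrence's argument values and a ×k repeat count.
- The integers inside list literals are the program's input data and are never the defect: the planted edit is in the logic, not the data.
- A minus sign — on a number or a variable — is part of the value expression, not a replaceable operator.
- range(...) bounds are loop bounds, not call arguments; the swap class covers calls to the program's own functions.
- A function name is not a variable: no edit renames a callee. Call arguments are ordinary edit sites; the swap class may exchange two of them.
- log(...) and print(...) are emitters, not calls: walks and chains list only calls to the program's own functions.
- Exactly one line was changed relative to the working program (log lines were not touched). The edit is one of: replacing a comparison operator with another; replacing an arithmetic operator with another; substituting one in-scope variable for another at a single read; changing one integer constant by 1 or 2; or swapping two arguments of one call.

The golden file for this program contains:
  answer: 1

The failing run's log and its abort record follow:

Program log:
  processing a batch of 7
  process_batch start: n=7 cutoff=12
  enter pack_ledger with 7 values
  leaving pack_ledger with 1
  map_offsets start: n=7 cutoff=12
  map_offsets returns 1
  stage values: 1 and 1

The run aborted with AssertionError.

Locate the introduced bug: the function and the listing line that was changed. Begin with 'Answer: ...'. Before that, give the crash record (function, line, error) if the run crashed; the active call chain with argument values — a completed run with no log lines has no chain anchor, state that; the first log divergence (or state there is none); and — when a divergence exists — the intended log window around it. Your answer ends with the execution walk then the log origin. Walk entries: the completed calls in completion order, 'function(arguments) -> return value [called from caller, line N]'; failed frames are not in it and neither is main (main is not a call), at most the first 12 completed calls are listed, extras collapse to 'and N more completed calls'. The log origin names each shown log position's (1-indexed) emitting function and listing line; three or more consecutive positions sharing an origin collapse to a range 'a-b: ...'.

Answer: the defect is in process_batch at line 30.
Key fact: The shown log is a 7-line prefix of the intended one, whose next entry is 'checkpoint: 1'.
Crash: process_batch, line 30, AssertionError.
Call chain: main -> process_batch([10, 1, 7, 12, 9, 1, 10], 12) (called at line 37).
First divergence: position 8 — the faulty run's log ends after 7 lines; the working version continues with 'checkpoint: 1'.
Intended log window:
  6: map_offsets returns 1
  7: stage values: 1 and 1
  8: checkpoint: 1
Execution walk:
  pack_ledger([10, 1, 7, 12, 9, 1, 10]) -> 1  [called from process_batch, line 27]
  map_offsets([10, 1, 7, 12, 9, 1, 10], 12) -> 1  [called from process_batch, line 28]
Log origin:
  1: from main, line 36
  2: from process_batch, line 26
  3: from pack_ledger, line 2
  4: from pack_ledger, line 7
  5: from map_offsets, line 11
  6: from map_offsets, line 16
  7: from process_batch, line 29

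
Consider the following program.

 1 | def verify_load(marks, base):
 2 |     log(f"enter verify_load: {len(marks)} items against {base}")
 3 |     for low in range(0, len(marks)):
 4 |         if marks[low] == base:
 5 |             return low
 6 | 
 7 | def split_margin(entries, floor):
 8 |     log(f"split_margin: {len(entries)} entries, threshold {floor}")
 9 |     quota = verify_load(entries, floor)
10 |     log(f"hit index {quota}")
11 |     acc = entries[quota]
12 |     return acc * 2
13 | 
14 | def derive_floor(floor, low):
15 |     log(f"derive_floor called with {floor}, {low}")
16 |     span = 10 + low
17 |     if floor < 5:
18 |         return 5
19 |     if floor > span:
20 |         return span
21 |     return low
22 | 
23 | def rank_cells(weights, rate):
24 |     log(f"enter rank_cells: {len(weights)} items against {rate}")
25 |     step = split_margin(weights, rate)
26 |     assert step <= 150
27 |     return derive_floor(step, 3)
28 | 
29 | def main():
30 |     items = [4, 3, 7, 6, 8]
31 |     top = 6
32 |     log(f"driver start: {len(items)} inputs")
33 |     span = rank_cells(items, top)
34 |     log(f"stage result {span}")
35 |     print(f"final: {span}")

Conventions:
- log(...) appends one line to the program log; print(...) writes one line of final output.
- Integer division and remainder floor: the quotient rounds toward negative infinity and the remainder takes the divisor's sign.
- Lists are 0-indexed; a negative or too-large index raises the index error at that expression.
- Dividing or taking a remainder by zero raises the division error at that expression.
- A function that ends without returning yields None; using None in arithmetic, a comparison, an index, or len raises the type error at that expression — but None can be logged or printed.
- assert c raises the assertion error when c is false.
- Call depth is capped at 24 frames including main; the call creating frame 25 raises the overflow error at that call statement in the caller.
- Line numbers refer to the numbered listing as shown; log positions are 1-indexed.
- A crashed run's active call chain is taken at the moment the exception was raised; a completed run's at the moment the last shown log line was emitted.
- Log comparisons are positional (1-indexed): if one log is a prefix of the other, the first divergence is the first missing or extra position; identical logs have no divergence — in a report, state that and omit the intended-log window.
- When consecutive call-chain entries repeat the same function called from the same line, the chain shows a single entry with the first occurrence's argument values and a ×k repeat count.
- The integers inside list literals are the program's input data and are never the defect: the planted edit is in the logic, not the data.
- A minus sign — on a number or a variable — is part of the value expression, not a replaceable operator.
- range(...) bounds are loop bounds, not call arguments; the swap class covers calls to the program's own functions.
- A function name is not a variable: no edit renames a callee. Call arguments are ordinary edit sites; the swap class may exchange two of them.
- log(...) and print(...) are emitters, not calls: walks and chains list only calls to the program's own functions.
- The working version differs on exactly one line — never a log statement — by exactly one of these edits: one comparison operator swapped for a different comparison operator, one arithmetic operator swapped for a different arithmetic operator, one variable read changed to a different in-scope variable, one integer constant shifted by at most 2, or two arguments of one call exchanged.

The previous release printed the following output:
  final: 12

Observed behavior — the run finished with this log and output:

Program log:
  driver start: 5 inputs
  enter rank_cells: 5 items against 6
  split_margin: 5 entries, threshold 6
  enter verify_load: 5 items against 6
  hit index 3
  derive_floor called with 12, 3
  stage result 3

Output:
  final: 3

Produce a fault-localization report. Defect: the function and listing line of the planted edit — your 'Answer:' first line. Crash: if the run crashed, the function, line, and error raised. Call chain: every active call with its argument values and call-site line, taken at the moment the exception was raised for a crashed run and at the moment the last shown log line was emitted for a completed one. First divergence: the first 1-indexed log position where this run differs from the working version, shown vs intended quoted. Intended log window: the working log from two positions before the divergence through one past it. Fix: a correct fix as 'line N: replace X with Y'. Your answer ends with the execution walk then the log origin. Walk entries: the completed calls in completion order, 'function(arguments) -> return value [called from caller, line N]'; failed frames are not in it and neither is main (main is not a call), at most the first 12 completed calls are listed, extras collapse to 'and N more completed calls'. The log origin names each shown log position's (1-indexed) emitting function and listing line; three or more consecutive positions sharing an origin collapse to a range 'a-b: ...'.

Answer: the defect is in derive_floor at line 21.
Key fact: Position 7 is the first bad log line: 'stage result 3' should read 'stage result 12'.
Call chain: main.
First divergence: position 7 — the shown line 'stage result 3' should read 'stage result 12'.
Intended log window:
  5: hit index 3
  6: derive_floor called with 12, 3
  7: stage result 12
Execution walk:
  verify_load([4, 3, 7, 6, 8], 6) -> 3  [called from split_margin, line 9]
  split_margin([4, 3, 7, 6, 8], 6) -> 12  [called from rank_cells, line 25]
  derive_floor(12, 3) -> 3  [called from rank_cells, line 27]
  rank_cells([4, 3, 7, 6, 8], 6) -> 3  [called from main, line 33]
Log line origins:
  1: emitted by main (line 32)
  2: emitted by rank_cells (line 24)
  3: emitted by split_margin (line 8)
  4: emitted by verify_load (line 2)
  5: emitted by split_margin (line 10)
  6: emitted by derive_floor (line 15)
  7: emitted by main (line 34)
A correct fix: line 21: replace `low` with `floor`.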